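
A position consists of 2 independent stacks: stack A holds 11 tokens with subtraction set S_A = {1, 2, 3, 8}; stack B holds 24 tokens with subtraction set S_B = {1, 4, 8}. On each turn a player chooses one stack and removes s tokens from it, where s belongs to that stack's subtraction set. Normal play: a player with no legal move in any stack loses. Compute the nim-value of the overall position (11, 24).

2

Stack A, S = {1, 2, 3, 8}:
G(0) = 0
G(1) = mex{0} = 1
G(2) = mex{1,0} = 2
G(3) = mex{2,1,0} = 3
G(4) = mex{3,2,1} = 0
G(5) = mex{0,3,2} = 1
G(6) = mex{1,0,3} = 2
G(7) = mex{2,1,0} = 3
G(8) = mex{3,2,1,0} = 4
G(9) = mex{4,3,2,1} = 0
G(10) = mex{0,4,3,2} = 1
G(11) = mex{1,0,4,3} = 2
G_A(11) = 2.
Stack B, S = {1, 4, 8}:
n :  0  1  2  3  4  5  6  7  8  9 10 11 12 13 14 15 16 17 18 19 20 21 22 23 24
G :  0  1  0  1  2  0  1  0  1  2  3  2  0  1  0  1  2  0  1  0  1  2  3  2  0
G_B(24) = 0.
Combined Grundy value = 2 ⊕ 0 = 2.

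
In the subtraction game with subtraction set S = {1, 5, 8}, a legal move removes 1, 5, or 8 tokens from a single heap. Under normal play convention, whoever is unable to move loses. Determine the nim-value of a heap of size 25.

2

G(0) = 0
G(1) = mex{0} = 1
G(2) = mex{1} = 0
G(3) = mex{0} = 1
G(4) = mex{1} = 0
G(5) = mex{0,0} = 1
G(6) = mex{1,1} = 0
G(7) = mex{0,0} = 1
G(8) = mex{1,1,0} = 2
G(9) = mex{2,0,1} = 3
G(10) = mex{3,1,0} = 2
G(11) = mex{2,0,1} = 3
G(12) = mex{3,1,0} = 2
G(13) = mex{2,2,1} = 0
G(14) = mex{0,3,0} = 1
G(15) = mex{1,2,1} = 0
G(16) = mex{0,3,2} = 1
G(17) = mex{1,2,3} = 0
G(18) = mex{0,0,2} = 1
G(19) = mex{1,1,3} = 0
G(20) = mex{0,0,2} = 1
G(21) = mex{1,1,0} = 2
G(22) = mex{2,0,1} = 3
G(23) = mex{3,1,0} = 2
G(24) = mex{2,0,1} = 3
G(25) = mex{3,1,0} = 2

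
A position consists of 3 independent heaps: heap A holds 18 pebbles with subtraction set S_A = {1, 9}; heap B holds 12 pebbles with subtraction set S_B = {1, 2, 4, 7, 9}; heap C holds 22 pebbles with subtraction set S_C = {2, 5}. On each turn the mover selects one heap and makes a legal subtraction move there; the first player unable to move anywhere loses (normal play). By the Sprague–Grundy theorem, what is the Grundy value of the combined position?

Heap A, S = {1, 9}:
n :  0  1  2  3  4  5  6  7  8  9 10 11 12 13 14 15 16 17 18
G :  0  1  0  1  0  1  0  1  0  1  0  1  0  1  0  1  0  1  0
G_A(18) = 0.
Heap B, S = {1, 2, 4, 7, 9}:
n :  0  1  2  3  4  5  6  7  8  9 10 11 12
G :  0  1  2  0  1  2  0  1  2  3  4  0  1
G_B(12) = 1.
Heap C, S = {2, 5}:
G(0) = 0
G(1) = mex{} = 0
G(2) = mex{0} = 1
G(3) = mex{0} = 1
G(4) = mex{1} = 0
G(5) = mex{1,0} = 2
G(6) = mex{0,0} = 1
G(7) = mex{2,1} = 0
G(8) = mex{1,1} = 0
G(9) = mex{0,0} = 1
G(10) = mex{0,2} = 1
G(11) = mex{1,1} = 0
G(12) = mex{1,0} = 2
G(13) = mex{0,0} = 1
G(14) = mex{2,1} = 0
G(15) = mex{1,1} = 0
G(16) = mex{0,0} = 1
G(17) = mex{0,2} = 1
G(18) = mex{1,1} = 0
G(19) = mex{1,0} = 2
G(20) = mex{0,0} = 1
G(21) = mex{2,1} = 0
G(22) = mex{1,1} = 0
G_C(22) = 0.
Combined Grundy value = 0 ⊕ 1 ⊕ 0 = 1.

1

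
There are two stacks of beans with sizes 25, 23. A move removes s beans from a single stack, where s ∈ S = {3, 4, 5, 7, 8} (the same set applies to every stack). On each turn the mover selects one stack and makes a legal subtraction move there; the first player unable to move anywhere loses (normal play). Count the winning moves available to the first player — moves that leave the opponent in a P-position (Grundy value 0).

All stacks use S = {3, 4, 5, 7, 8}:
G(0) = 0
G(1) = mex{} = 0
G(2) = mex{} = 0
G(3) = mex{0} = 1
G(4) = mex{0,0} = 1
G(5) = mex{0,0,0} = 1
G(6) = mex{1,0,0} = 2
G(7) = mex{1,1,0,0} = 2
G(8) = mex{1,1,1,0,0} = 2
G(9) = mex{2,1,1,0,0} = 3
G(10) = mex{2,2,1,1,0} = 3
G(11) = mex{2,2,2,1,1} = 0
G(12) = mex{3,2,2,1,1} = 0
G(13) = mex{3,3,2,2,1} = 0
G(14) = mex{0,3,3,2,2} = 1
G(15) = mex{0,0,3,2,2} = 1
G(16) = mex{0,0,0,3,2} = 1
G(17) = mex{1,0,0,3,3} = 2
G(18) = mex{1,1,0,0,3} = 2
G(19) = mex{1,1,1,0,0} = 2
G(20) = mex{2,1,1,0,0} = 3
G(21) = mex{2,2,1,1,0} = 3
G(22) = mex{2,2,2,1,1} = 0
G(23) = mex{3,2,2,1,1} = 0
G(24) = mex{3,3,2,2,1} = 0
G(25) = mex{0,3,3,2,2} = 1
Stack A: G(25) = 1.
Stack B: G(23) = 0.
Combined Grundy value = 1 ⊕ 0 = 1.
A winning move leaves total XOR = 0, i.e. changes one component's Grundy value g to g ⊕ X where X is the current total.
Stack A: need g' = 1⊕1 = 0. Options: 25−3→G=0, 25−4→G=3, 25−5→G=3, 25−7→G=2, 25−8→G=2. Hits: 1.
Stack B: need g' = 0⊕1 = 1. Options: 23−3→G=3, 23−4→G=2, 23−5→G=2, 23−7→G=1, 23−8→G=1. Hits: 2.

3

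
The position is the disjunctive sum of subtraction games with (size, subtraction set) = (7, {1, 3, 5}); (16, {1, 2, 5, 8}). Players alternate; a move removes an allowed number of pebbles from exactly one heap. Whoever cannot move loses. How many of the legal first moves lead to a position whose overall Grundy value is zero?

Heap A, S = {1, 3, 5}:
G(0) = 0
G(1) = mex{0} = 1
G(2) = mex{1} = 0
G(3) = mex{0,0} = 1
G(4) = mex{1,1} = 0
G(5) = mex{0,0,0} = 1
G(6) = mex{1,1,1} = 0
G(7) = mex{0,0,0} = 1
G_A(7) = 1.
Heap B, S = {1, 2, 5, 8}:
n :  0  1  2  3  4  5  6  7  8  9 10 11 12 13 14 15 16
G :  0  1  2  0  1  2  0  1  2  0  1  2  0  1  2  0  1
G_B(16) = 1.
Combined Grundy value = 1 ⊕ 1 = 0.
A winning move leaves total XOR = 0, i.e. changes one component's Grundy value g to g ⊕ X where X is the current total.
Heap A: target g' = 1⊕0 = 1, but every legal move changes the Grundy value (mex property), so 0 moves.
Heap B: target g' = 1⊕0 = 1, but every legal move changes the Grundy value (mex property), so 0 moves.

0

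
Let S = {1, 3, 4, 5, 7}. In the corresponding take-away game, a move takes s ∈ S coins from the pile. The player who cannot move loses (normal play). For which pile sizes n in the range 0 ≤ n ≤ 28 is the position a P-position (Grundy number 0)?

G(0) = 0
G(1) = mex{0} = 1
G(2) = mex{1} = 0
G(3) = mex{0,0} = 1
G(4) = mex{1,1,0} = 2
G(5) = mex{2,0,1,0} = 3
G(6) = mex{3,1,0,1} = 2
G(7) = mex{2,2,1,0,0} = 3
G(8) = mex{3,3,2,1,1} = 0
G(9) = mex{0,2,3,2,0} = 1
G(10) = mex{1,3,2,3,1} = 0
G(11) = mex{0,0,3,2,2} = 1
G(12) = mex{1,1,0,3,3} = 2
G(13) = mex{2,0,1,0,2} = 3
G(14) = mex{3,1,0,1,3} = 2
G(15) = mex{2,2,1,0,0} = 3
G(16) = mex{3,3,2,1,1} = 0
G(17) = mex{0,2,3,2,0} = 1
G(18) = mex{1,3,2,3,1} = 0
G(19) = mex{0,0,3,2,2} = 1
G(20) = mex{1,1,0,3,3} = 2
G(21) = mex{2,0,1,0,2} = 3
G(22) = mex{3,1,0,1,3} = 2
G(23) = mex{2,2,1,0,0} = 3
G(24) = mex{3,3,2,1,1} = 0
G(25) = mex{0,2,3,2,0} = 1
G(26) = mex{1,3,2,3,1} = 0
G(27) = mex{0,0,3,2,2} = 1
G(28) = mex{1,1,0,3,3} = 2
P-positions are exactly the n with G(n) = 0.

0, 2, 8, 10, 16, 18, 24, 26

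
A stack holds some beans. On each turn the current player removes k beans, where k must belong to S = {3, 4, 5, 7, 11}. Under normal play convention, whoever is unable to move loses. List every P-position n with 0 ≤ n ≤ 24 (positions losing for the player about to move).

0, 1, 2, 10, 16, 18, 24

n :  0  1  2  3  4  5  6  7  8  9 10 11 12 13 14 15 16 17 18 19 20 21 22 23 24
G :  0  0  0  1  1  1  2  2  2  3  0  3  4  1  4  5  0  3  0  1  2  1  2  3  0
P-positions are exactly the n with G(n) = 0.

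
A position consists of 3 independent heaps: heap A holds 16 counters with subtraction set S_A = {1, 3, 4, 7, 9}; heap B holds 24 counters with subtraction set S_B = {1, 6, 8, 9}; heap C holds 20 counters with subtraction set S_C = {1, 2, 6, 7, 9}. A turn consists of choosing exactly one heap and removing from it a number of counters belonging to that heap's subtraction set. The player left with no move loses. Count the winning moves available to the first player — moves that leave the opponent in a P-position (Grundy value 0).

Heap A, S = {1, 3, 4, 7, 9}:
G(0) = 0
G(1) = mex{0} = 1
G(2) = mex{1} = 0
G(3) = mex{0,0} = 1
G(4) = mex{1,1,0} = 2
G(5) = mex{2,0,1} = 3
G(6) = mex{3,1,0} = 2
G(7) = mex{2,2,1,0} = 3
G(8) = mex{3,3,2,1} = 0
G(9) = mex{0,2,3,0,0} = 1
G(10) = mex{1,3,2,1,1} = 0
G(11) = mex{0,0,3,2,0} = 1
G(12) = mex{1,1,0,3,1} = 2
G(13) = mex{2,0,1,2,2} = 3
G(14) = mex{3,1,0,3,3} = 2
G(15) = mex{2,2,1,0,2} = 3
G(16) = mex{3,3,2,1,3} = 0
G_A(16) = 0.
Heap B, S = {1, 6, 8, 9}:
G(0) = 0
G(1) = mex{0} = 1
G(2) = mex{1} = 0
G(3) = mex{0} = 1
G(4) = mex{1} = 0
G(5) = mex{0} = 1
G(6) = mex{1,0} = 2
G(7) = mex{2,1} = 0
G(8) = mex{0,0,0} = 1
G(9) = mex{1,1,1,0} = 2
G(10) = mex{2,0,0,1} = 3
G(11) = mex{3,1,1,0} = 2
G(12) = mex{2,2,0,1} = 3
G(13) = mex{3,0,1,0} = 2
G(14) = mex{2,1,2,1} = 0
G(15) = mex{0,2,0,2} = 1
G(16) = mex{1,3,1,0} = 2
G(17) = mex{2,2,2,1} = 0
G(18) = mex{0,3,3,2} = 1
G(19) = mex{1,2,2,3} = 0
G(20) = mex{0,0,3,2} = 1
G(21) = mex{1,1,2,3} = 0
G(22) = mex{0,2,0,2} = 1
G(23) = mex{1,0,1,0} = 2
G(24) = mex{2,1,2,1} = 0
G_B(24) = 0.
Heap C, S = {1, 2, 6, 7, 9}:
G(0) = 0
G(1) = mex{0} = 1
G(2) = mex{1,0} = 2
G(3) = mex{2,1} = 0
G(4) = mex{0,2} = 1
G(5) = mex{1,0} = 2
G(6) = mex{2,1,0} = 3
G(7) = mex{3,2,1,0} = 4
G(8) = mex{4,3,2,1} = 0
G(9) = mex{0,4,0,2,0} = 1
G(10) = mex{1,0,1,0,1} = 2
G(11) = mex{2,1,2,1,2} = 0
G(12) = mex{0,2,3,2,0} = 1
G(13) = mex{1,0,4,3,1} = 2
G(14) = mex{2,1,0,4,2} = 3
G(15) = mex{3,2,1,0,3} = 4
G(16) = mex{4,3,2,1,4} = 0
G(17) = mex{0,4,0,2,0} = 1
G(18) = mex{1,0,1,0,1} = 2
G(19) = mex{2,1,2,1,2} = 0
G(20) = mex{0,2,3,2,0} = 1
G_C(20) = 1.
Combined Grundy value = 0 ⊕ 0 ⊕ 1 = 1.
A winning move leaves total XOR = 0, i.e. changes one component's Grundy value g to g ⊕ X where X is the current total.
Heap A: need g' = 0⊕1 = 1. Options: 16−1→G=3, 16−3→G=3, 16−4→G=2, 16−7→G=1, 16−9→G=3. Hits: 1.
Heap B: need g' = 0⊕1 = 1. Options: 24−1→G=2, 24−6→G=1, 24−8→G=2, 24−9→G=1. Hits: 2.
Heap C: need g' = 1⊕1 = 0. Options: 20−1→G=0, 20−2→G=2, 20−6→G=3, 20−7→G=2, 20−9→G=0. Hits: 2.

5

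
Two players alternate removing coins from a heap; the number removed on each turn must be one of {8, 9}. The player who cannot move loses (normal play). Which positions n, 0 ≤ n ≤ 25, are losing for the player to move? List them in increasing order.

G(0) = 0
G(1) = mex{} = 0
G(2) = mex{} = 0
G(3) = mex{} = 0
G(4) = mex{} = 0
G(5) = mex{} = 0
G(6) = mex{} = 0
G(7) = mex{} = 0
G(8) = mex{0} = 1
G(9) = mex{0,0} = 1
G(10) = mex{0,0} = 1
G(11) = mex{0,0} = 1
G(12) = mex{0,0} = 1
G(13) = mex{0,0} = 1
G(14) = mex{0,0} = 1
G(15) = mex{0,0} = 1
G(16) = mex{1,0} = 2
G(17) = mex{1,1} = 0
G(18) = mex{1,1} = 0
G(19) = mex{1,1} = 0
G(20) = mex{1,1} = 0
G(21) = mex{1,1} = 0
G(22) = mex{1,1} = 0
G(23) = mex{1,1} = 0
G(24) = mex{2,1} = 0
G(25) = mex{0,2} = 1
P-positions are exactly the n with G(n) = 0.

0, 1, 2, 3, 4, 5, 6, 7, 17, 18, 19, 20, 21, 22, 23, 24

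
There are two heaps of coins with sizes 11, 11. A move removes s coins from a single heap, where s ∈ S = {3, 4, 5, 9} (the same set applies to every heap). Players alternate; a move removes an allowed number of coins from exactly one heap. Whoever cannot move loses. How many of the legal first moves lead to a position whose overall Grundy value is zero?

0

All heaps use S = {3, 4, 5, 9}:
G(0) = 0
G(1) = mex{} = 0
G(2) = mex{} = 0
G(3) = mex{0} = 1
G(4) = mex{0,0} = 1
G(5) = mex{0,0,0} = 1
G(6) = mex{1,0,0} = 2
G(7) = mex{1,1,0} = 2
G(8) = mex{1,1,1} = 0
G(9) = mex{2,1,1,0} = 3
G(10) = mex{2,2,1,0} = 3
G(11) = mex{0,2,2,0} = 1
Heap A: G(11) = 1.
Heap B: G(11) = 1.
Combined Grundy value = 1 ⊕ 1 = 0.
A winning move leaves total XOR = 0, i.e. changes one component's Grundy value g to g ⊕ X where X is the current total.
Heap A: target g' = 1⊕0 = 1, but every legal move changes the Grundy value (mex property), so 0 moves.
Heap B: target g' = 1⊕0 = 1, but every legal move changes the Grundy value (mex property), so 0 moves.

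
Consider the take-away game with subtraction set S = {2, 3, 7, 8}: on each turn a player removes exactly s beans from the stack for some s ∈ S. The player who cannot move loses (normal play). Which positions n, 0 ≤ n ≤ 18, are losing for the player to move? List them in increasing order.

0, 1, 5, 6, 10, 11, 15, 16

n :  0  1  2  3  4  5  6  7  8  9 10 11 12 13 14 15 16 17 18
G :  0  0  1  1  2  0  0  1  1  2  0  0  1  1  2  0  0  1  1
P-positions are exactly the n with G(n) = 0.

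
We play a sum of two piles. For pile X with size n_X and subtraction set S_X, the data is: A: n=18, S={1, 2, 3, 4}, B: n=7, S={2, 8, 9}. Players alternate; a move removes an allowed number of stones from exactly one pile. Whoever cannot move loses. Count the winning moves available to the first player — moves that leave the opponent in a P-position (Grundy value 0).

1

Pile A, S = {1, 2, 3, 4}:
n :  0  1  2  3  4  5  6  7  8  9 10 11 12 13 14 15 16 17 18
G :  0  1  2  3  4  0  1  2  3  4  0  1  2  3  4  0  1  2  3
G_A(18) = 3.
Pile B, S = {2, 8, 9}:
G(0) = 0
G(1) = mex{} = 0
G(2) = mex{0} = 1
G(3) = mex{0} = 1
G(4) = mex{1} = 0
G(5) = mex{1} = 0
G(6) = mex{0} = 1
G(7) = mex{0} = 1
G_B(7) = 1.
Combined Grundy value = 3 ⊕ 1 = 2.
A winning move leaves total XOR = 0, i.e. changes one component's Grundy value g to g ⊕ X where X is the current total.
Pile A: need g' = 3⊕2 = 1. Options: 18−1→G=2, 18−2→G=1, 18−3→G=0, 18−4→G=4. Hits: 1.
Pile B: need g' = 1⊕2 = 3. Options: 7−2→G=0. Hits: 0.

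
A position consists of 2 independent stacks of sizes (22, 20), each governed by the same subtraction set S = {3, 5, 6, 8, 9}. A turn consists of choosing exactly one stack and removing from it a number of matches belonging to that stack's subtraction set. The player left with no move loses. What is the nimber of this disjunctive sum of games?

All stacks use S = {3, 5, 6, 8, 9}:
n :  0  1  2  3  4  5  6  7  8  9 10 11 12 13 14 15 16 17 18 19 20 21 22
G :  0  0  0  1  1  1  2  2  2  3  3  3  0  0  0  1  1  1  2  2  2  3  3
Stack A: G(22) = 3.
Stack B: G(20) = 2.
Combined Grundy value = 3 ⊕ 2 = 1.

1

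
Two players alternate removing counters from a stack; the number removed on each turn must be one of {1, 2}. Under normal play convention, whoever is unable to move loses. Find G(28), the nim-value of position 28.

1

G(0) = 0
G(1) = mex{0} = 1
G(2) = mex{1,0} = 2
G(3) = mex{2,1} = 0
G(4) = mex{0,2} = 1
G(5) = mex{1,0} = 2
G(6) = mex{2,1} = 0
G(7) = mex{0,2} = 1
G(8) = mex{1,0} = 2
G(9) = mex{2,1} = 0
G(10) = mex{0,2} = 1
G(11) = mex{1,0} = 2
G(12) = mex{2,1} = 0
G(13) = mex{0,2} = 1
G(14) = mex{1,0} = 2
G(15) = mex{2,1} = 0
G(16) = mex{0,2} = 1
G(17) = mex{1,0} = 2
G(18) = mex{2,1} = 0
G(19) = mex{0,2} = 1
G(20) = mex{1,0} = 2
G(21) = mex{2,1} = 0
G(22) = mex{0,2} = 1
G(23) = mex{1,0} = 2
G(24) = mex{2,1} = 0
G(25) = mex{0,2} = 1
G(26) = mex{1,0} = 2
G(27) = mex{2,1} = 0
G(28) = mex{0,2} = 1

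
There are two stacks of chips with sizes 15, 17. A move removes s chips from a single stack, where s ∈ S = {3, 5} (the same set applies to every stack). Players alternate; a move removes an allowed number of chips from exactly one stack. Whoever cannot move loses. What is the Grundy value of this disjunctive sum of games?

2

All stacks use S = {3, 5}:
n :  0  1  2  3  4  5  6  7  8  9 10 11 12 13 14 15 16 17
G :  0  0  0  1  1  1  2  2  0  0  0  1  1  1  2  2  0  0
Stack A: G(15) = 2.
Stack B: G(17) = 0.
Combined Grundy value = 2 ⊕ 0 = 2.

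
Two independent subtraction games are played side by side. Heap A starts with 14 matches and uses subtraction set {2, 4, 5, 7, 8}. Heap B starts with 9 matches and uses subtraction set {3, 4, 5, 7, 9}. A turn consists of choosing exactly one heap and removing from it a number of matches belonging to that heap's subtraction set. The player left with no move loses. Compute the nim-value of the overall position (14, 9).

Heap A, S = {2, 4, 5, 7, 8}:
n :  0  1  2  3  4  5  6  7  8  9 10 11 12 13 14
G :  0  0  1  1  2  2  3  3  4  4  0  0  1  1  2
G_A(14) = 2.
Heap B, S = {3, 4, 5, 7, 9}:
G(0) = 0
G(1) = mex{} = 0
G(2) = mex{} = 0
G(3) = mex{0} = 1
G(4) = mex{0,0} = 1
G(5) = mex{0,0,0} = 1
G(6) = mex{1,0,0} = 2
G(7) = mex{1,1,0,0} = 2
G(8) = mex{1,1,1,0} = 2
G(9) = mex{2,1,1,0,0} = 3
G_B(9) = 3.
Combined Grundy value = 2 ⊕ 3 = 1.

1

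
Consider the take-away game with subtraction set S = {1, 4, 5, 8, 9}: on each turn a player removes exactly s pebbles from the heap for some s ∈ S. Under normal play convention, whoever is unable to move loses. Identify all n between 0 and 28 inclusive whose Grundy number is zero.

G(0) = 0
G(1) = mex{0} = 1
G(2) = mex{1} = 0
G(3) = mex{0} = 1
G(4) = mex{1,0} = 2
G(5) = mex{2,1,0} = 3
G(6) = mex{3,0,1} = 2
G(7) = mex{2,1,0} = 3
G(8) = mex{3,2,1,0} = 4
G(9) = mex{4,3,2,1,0} = 5
G(10) = mex{5,2,3,0,1} = 4
G(11) = mex{4,3,2,1,0} = 5
G(12) = mex{5,4,3,2,1} = 0
G(13) = mex{0,5,4,3,2} = 1
G(14) = mex{1,4,5,2,3} = 0
G(15) = mex{0,5,4,3,2} = 1
G(16) = mex{1,0,5,4,3} = 2
G(17) = mex{2,1,0,5,4} = 3
G(18) = mex{3,0,1,4,5} = 2
G(19) = mex{2,1,0,5,4} = 3
G(20) = mex{3,2,1,0,5} = 4
G(21) = mex{4,3,2,1,0} = 5
G(22) = mex{5,2,3,0,1} = 4
G(23) = mex{4,3,2,1,0} = 5
G(24) = mex{5,4,3,2,1} = 0
G(25) = mex{0,5,4,3,2} = 1
G(26) = mex{1,4,5,2,3} = 0
G(27) = mex{0,5,4,3,2} = 1
G(28) = mex{1,0,5,4,3} = 2
P-positions are exactly the n with G(n) = 0.

0, 2, 12, 14, 24, 26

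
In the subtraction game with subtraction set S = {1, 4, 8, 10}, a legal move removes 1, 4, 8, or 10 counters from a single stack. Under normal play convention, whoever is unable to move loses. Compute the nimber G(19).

G(0) = 0
G(1) = mex{0} = 1
G(2) = mex{1} = 0
G(3) = mex{0} = 1
G(4) = mex{1,0} = 2
G(5) = mex{2,1} = 0
G(6) = mex{0,0} = 1
G(7) = mex{1,1} = 0
G(8) = mex{0,2,0} = 1
G(9) = mex{1,0,1} = 2
G(10) = mex{2,1,0,0} = 3
G(11) = mex{3,0,1,1} = 2
G(12) = mex{2,1,2,0} = 3
G(13) = mex{3,2,0,1} = 4
G(14) = mex{4,3,1,2} = 0
G(15) = mex{0,2,0,0} = 1
G(16) = mex{1,3,1,1} = 0
G(17) = mex{0,4,2,0} = 1
G(18) = mex{1,0,3,1} = 2
G(19) = mex{2,1,2,2} = 0

0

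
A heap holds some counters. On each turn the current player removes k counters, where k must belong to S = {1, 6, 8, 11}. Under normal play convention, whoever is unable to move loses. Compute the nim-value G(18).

n :  0  1  2  3  4  5  6  7  8  9 10 11 12 13 14 15 16 17 18
G :  0  1  0  1  0  1  2  0  1  0  1  2  3  2  0  1  0  1  2

2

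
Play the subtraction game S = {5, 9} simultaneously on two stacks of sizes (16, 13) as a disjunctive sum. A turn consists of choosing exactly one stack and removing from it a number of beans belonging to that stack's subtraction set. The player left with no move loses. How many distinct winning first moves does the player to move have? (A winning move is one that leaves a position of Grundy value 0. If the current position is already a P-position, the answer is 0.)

All stacks use S = {5, 9}:
n :  0  1  2  3  4  5  6  7  8  9 10 11 12 13 14 15 16
G :  0  0  0  0  0  1  1  1  1  1  2  2  2  2  0  0  0
Stack A: G(16) = 0.
Stack B: G(13) = 2.
Combined Grundy value = 0 ⊕ 2 = 2.
A winning move leaves total XOR = 0, i.e. changes one component's Grundy value g to g ⊕ X where X is the current total.
Stack A: need g' = 0⊕2 = 2. Options: 16−5→G=2, 16−9→G=1. Hits: 1.
Stack B: need g' = 2⊕2 = 0. Options: 13−5→G=1, 13−9→G=0. Hits: 1.

2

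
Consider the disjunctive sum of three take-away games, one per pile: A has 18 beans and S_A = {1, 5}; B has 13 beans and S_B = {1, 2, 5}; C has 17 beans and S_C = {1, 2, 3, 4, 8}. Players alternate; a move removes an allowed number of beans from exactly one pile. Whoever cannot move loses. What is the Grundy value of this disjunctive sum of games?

3

Pile A, S = {1, 5}:
n :  0  1  2  3  4  5  6  7  8  9 10 11 12 13 14 15 16 17 18
G :  0  1  0  1  0  1  0  1  0  1  0  1  0  1  0  1  0  1  0
G_A(18) = 0.
Pile B, S = {1, 2, 5}:
G(0) = 0
G(1) = mex{0} = 1
G(2) = mex{1,0} = 2
G(3) = mex{2,1} = 0
G(4) = mex{0,2} = 1
G(5) = mex{1,0,0} = 2
G(6) = mex{2,1,1} = 0
G(7) = mex{0,2,2} = 1
G(8) = mex{1,0,0} = 2
G(9) = mex{2,1,1} = 0
G(10) = mex{0,2,2} = 1
G(11) = mex{1,0,0} = 2
G(12) = mex{2,1,1} = 0
G(13) = mex{0,2,2} = 1
G_B(13) = 1.
Pile C, S = {1, 2, 3, 4, 8}:
G(0) = 0
G(1) = mex{0} = 1
G(2) = mex{1,0} = 2
G(3) = mex{2,1,0} = 3
G(4) = mex{3,2,1,0} = 4
G(5) = mex{4,3,2,1} = 0
G(6) = mex{0,4,3,2} = 1
G(7) = mex{1,0,4,3} = 2
G(8) = mex{2,1,0,4,0} = 3
G(9) = mex{3,2,1,0,1} = 4
G(10) = mex{4,3,2,1,2} = 0
G(11) = mex{0,4,3,2,3} = 1
G(12) = mex{1,0,4,3,4} = 2
G(13) = mex{2,1,0,4,0} = 3
G(14) = mex{3,2,1,0,1} = 4
G(15) = mex{4,3,2,1,2} = 0
G(16) = mex{0,4,3,2,3} = 1
G(17) = mex{1,0,4,3,4} = 2
G_C(17) = 2.
Combined Grundy value = 0 ⊕ 1 ⊕ 2 = 3.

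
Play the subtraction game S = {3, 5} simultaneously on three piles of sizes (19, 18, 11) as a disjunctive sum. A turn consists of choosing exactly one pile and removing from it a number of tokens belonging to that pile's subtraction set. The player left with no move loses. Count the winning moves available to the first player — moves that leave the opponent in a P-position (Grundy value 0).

All piles use S = {3, 5}:
n :  0  1  2  3  4  5  6  7  8  9 10 11 12 13 14 15 16 17 18 19
G :  0  0  0  1  1  1  2  2  0  0  0  1  1  1  2  2  0  0  0  1
Pile A: G(19) = 1.
Pile B: G(18) = 0.
Pile C: G(11) = 1.
Combined Grundy value = 1 ⊕ 0 ⊕ 1 = 0.
A winning move leaves total XOR = 0, i.e. changes one component's Grundy value g to g ⊕ X where X is the current total.
Pile A: target g' = 1⊕0 = 1, but every legal move changes the Grundy value (mex property), so 0 moves.
Pile B: target g' = 0⊕0 = 0, but every legal move changes the Grundy value (mex property), so 0 moves.
Pile C: target g' = 1⊕0 = 1, but every legal move changes the Grundy value (mex property), so 0 moves.

0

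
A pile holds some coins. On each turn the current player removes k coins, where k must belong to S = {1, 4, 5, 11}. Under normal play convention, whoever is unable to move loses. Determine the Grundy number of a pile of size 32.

0

n :  0  1  2  3  4  5  6  7  8  9 10 11 12 13 14 15 16 17 18 19 20 21 22 23 24 25 26 27 28 29 30 31 32
G :  0  1  0  1  2  3  2  3  0  1  0  1  2  3  2  3  0  1  0  1  2  3  2  3  0  1  0  1  2  3  2  3  0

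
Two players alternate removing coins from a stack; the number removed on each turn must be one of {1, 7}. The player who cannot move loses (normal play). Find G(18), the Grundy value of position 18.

0

G(0) = 0
G(1) = mex{0} = 1
G(2) = mex{1} = 0
G(3) = mex{0} = 1
G(4) = mex{1} = 0
G(5) = mex{0} = 1
G(6) = mex{1} = 0
G(7) = mex{0,0} = 1
G(8) = mex{1,1} = 0
G(9) = mex{0,0} = 1
G(10) = mex{1,1} = 0
G(11) = mex{0,0} = 1
G(12) = mex{1,1} = 0
G(13) = mex{0,0} = 1
G(14) = mex{1,1} = 0
G(15) = mex{0,0} = 1
G(16) = mex{1,1} = 0
G(17) = mex{0,0} = 1
G(18) = mex{1,1} = 0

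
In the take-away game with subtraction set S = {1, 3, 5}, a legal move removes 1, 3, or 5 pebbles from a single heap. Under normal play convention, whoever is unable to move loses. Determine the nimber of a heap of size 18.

n :  0  1  2  3  4  5  6  7  8  9 10 11 12 13 14 15 16 17 18
G :  0  1  0  1  0  1  0  1  0  1  0  1  0  1  0  1  0  1  0

0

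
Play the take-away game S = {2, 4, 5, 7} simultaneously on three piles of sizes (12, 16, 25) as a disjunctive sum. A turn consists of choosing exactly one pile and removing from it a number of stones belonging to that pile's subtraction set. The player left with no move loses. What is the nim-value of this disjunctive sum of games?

All piles use S = {2, 4, 5, 7}:
G(0) = 0
G(1) = mex{} = 0
G(2) = mex{0} = 1
G(3) = mex{0} = 1
G(4) = mex{1,0} = 2
G(5) = mex{1,0,0} = 2
G(6) = mex{2,1,0} = 3
G(7) = mex{2,1,1,0} = 3
G(8) = mex{3,2,1,0} = 4
G(9) = mex{3,2,2,1} = 0
G(10) = mex{4,3,2,1} = 0
G(11) = mex{0,3,3,2} = 1
G(12) = mex{0,4,3,2} = 1
G(13) = mex{1,0,4,3} = 2
G(14) = mex{1,0,0,3} = 2
G(15) = mex{2,1,0,4} = 3
G(16) = mex{2,1,1,0} = 3
G(17) = mex{3,2,1,0} = 4
G(18) = mex{3,2,2,1} = 0
G(19) = mex{4,3,2,1} = 0
G(20) = mex{0,3,3,2} = 1
G(21) = mex{0,4,3,2} = 1
G(22) = mex{1,0,4,3} = 2
G(23) = mex{1,0,0,3} = 2
G(24) = mex{2,1,0,4} = 3
G(25) = mex{2,1,1,0} = 3
Pile A: G(12) = 1.
Pile B: G(16) = 3.
Pile C: G(25) = 3.
Combined Grundy value = 1 ⊕ 3 ⊕ 3 = 1.

1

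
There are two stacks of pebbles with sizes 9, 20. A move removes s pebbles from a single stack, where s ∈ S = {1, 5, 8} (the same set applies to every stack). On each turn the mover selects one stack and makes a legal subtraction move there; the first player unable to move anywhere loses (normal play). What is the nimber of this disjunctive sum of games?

2

All stacks use S = {1, 5, 8}:
G(0) = 0
G(1) = mex{0} = 1
G(2) = mex{1} = 0
G(3) = mex{0} = 1
G(4) = mex{1} = 0
G(5) = mex{0,0} = 1
G(6) = mex{1,1} = 0
G(7) = mex{0,0} = 1
G(8) = mex{1,1,0} = 2
G(9) = mex{2,0,1} = 3
G(10) = mex{3,1,0} = 2
G(11) = mex{2,0,1} = 3
G(12) = mex{3,1,0} = 2
G(13) = mex{2,2,1} = 0
G(14) = mex{0,3,0} = 1
G(15) = mex{1,2,1} = 0
G(16) = mex{0,3,2} = 1
G(17) = mex{1,2,3} = 0
G(18) = mex{0,0,2} = 1
G(19) = mex{1,1,3} = 0
G(20) = mex{0,0,2} = 1
Stack A: G(9) = 3.
Stack B: G(20) = 1.
Combined Grundy value = 3 ⊕ 1 = 2.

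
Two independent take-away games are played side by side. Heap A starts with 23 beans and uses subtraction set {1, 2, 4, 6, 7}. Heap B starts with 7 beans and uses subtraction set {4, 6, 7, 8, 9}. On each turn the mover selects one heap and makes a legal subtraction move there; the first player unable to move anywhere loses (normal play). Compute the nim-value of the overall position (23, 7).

5

Heap A, S = {1, 2, 4, 6, 7}:
n :  0  1  2  3  4  5  6  7  8  9 10 11 12 13 14 15 16 17 18 19 20 21 22 23
G :  0  1  2  0  1  2  3  4  0  1  2  0  1  2  3  4  0  1  2  0  1  2  3  4
G_A(23) = 4.
Heap B, S = {4, 6, 7, 8, 9}:
G(0) = 0
G(1) = mex{} = 0
G(2) = mex{} = 0
G(3) = mex{} = 0
G(4) = mex{0} = 1
G(5) = mex{0} = 1
G(6) = mex{0,0} = 1
G(7) = mex{0,0,0} = 1
G_B(7) = 1.
Combined Grundy value = 4 ⊕ 1 = 5.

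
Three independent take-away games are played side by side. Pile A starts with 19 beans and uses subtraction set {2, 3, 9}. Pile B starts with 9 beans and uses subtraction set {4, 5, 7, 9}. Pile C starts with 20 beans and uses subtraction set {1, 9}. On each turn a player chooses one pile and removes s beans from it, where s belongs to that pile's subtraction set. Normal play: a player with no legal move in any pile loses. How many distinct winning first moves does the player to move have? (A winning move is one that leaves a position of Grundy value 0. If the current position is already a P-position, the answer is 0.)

3

Pile A, S = {2, 3, 9}:
n :  0  1  2  3  4  5  6  7  8  9 10 11 12 13 14 15 16 17 18 19
G :  0  0  1  1  2  0  0  1  1  2  2  0  0  1  1  2  0  0  1  1
G_A(19) = 1.
Pile B, S = {4, 5, 7, 9}:
G(0) = 0
G(1) = mex{} = 0
G(2) = mex{} = 0
G(3) = mex{} = 0
G(4) = mex{0} = 1
G(5) = mex{0,0} = 1
G(6) = mex{0,0} = 1
G(7) = mex{0,0,0} = 1
G(8) = mex{1,0,0} = 2
G(9) = mex{1,1,0,0} = 2
G_B(9) = 2.
Pile C, S = {1, 9}:
n :  0  1  2  3  4  5  6  7  8  9 10 11 12 13 14 15 16 17 18 19 20
G :  0  1  0  1  0  1  0  1  0  1  0  1  0  1  0  1  0  1  0  1  0
G_C(20) = 0.
Combined Grundy value = 1 ⊕ 2 ⊕ 0 = 3.
A winning move leaves total XOR = 0, i.e. changes one component's Grundy value g to g ⊕ X where X is the current total.
Pile A: need g' = 1⊕3 = 2. Options: 19−2→G=0, 19−3→G=0, 19−9→G=2. Hits: 1.
Pile B: need g' = 2⊕3 = 1. Options: 9−4→G=1, 9−5→G=1, 9−7→G=0, 9−9→G=0. Hits: 2.
Pile C: need g' = 0⊕3 = 3. Options: 20−1→G=1, 20−9→G=1. Hits: 0.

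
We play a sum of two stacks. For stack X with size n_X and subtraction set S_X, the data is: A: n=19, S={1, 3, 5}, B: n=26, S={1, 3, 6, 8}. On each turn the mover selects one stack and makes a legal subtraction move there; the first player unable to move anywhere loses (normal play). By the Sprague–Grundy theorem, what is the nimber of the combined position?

Stack A, S = {1, 3, 5}:
n :  0  1  2  3  4  5  6  7  8  9 10 11 12 13 14 15 16 17 18 19
G :  0  1  0  1  0  1  0  1  0  1  0  1  0  1  0  1  0  1  0  1
G_A(19) = 1.
Stack B, S = {1, 3, 6, 8}:
n :  0  1  2  3  4  5  6  7  8  9 10 11 12 13 14 15 16 17 18 19 20 21 22 23 24 25 26
G :  0  1  0  1  0  1  2  3  2  0  1  0  1  0  1  2  3  2  0  1  0  1  0  1  2  3  2
G_B(26) = 2.
Combined Grundy value = 1 ⊕ 2 = 3.

3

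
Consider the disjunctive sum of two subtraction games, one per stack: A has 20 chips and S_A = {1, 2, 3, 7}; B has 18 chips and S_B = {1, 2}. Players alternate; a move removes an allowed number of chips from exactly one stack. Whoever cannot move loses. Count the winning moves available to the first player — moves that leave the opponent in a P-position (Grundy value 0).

0

Stack A, S = {1, 2, 3, 7}:
n :  0  1  2  3  4  5  6  7  8  9 10 11 12 13 14 15 16 17 18 19 20
G :  0  1  2  3  0  1  2  3  0  1  2  3  0  1  2  3  0  1  2  3  0
G_A(20) = 0.
Stack B, S = {1, 2}:
G(0) = 0
G(1) = mex{0} = 1
G(2) = mex{1,0} = 2
G(3) = mex{2,1} = 0
G(4) = mex{0,2} = 1
G(5) = mex{1,0} = 2
G(6) = mex{2,1} = 0
G(7) = mex{0,2} = 1
G(8) = mex{1,0} = 2
G(9) = mex{2,1} = 0
G(10) = mex{0,2} = 1
G(11) = mex{1,0} = 2
G(12) = mex{2,1} = 0
G(13) = mex{0,2} = 1
G(14) = mex{1,0} = 2
G(15) = mex{2,1} = 0
G(16) = mex{0,2} = 1
G(17) = mex{1,0} = 2
G(18) = mex{2,1} = 0
G_B(18) = 0.
Combined Grundy value = 0 ⊕ 0 = 0.
A winning move leaves total XOR = 0, i.e. changes one component's Grundy value g to g ⊕ X where X is the current total.
Stack A: target g' = 0⊕0 = 0, but every legal move changes the Grundy value (mex property), so 0 moves.
Stack B: target g' = 0⊕0 = 0, but every legal move changes the Grundy value (mex property), so 0 moves.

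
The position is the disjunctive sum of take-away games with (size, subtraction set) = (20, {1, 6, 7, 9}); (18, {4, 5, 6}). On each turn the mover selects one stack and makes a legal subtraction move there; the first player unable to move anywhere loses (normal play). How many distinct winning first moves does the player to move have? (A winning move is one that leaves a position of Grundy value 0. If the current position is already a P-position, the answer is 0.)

Stack A, S = {1, 6, 7, 9}:
G(0) = 0
G(1) = mex{0} = 1
G(2) = mex{1} = 0
G(3) = mex{0} = 1
G(4) = mex{1} = 0
G(5) = mex{0} = 1
G(6) = mex{1,0} = 2
G(7) = mex{2,1,0} = 3
G(8) = mex{3,0,1} = 2
G(9) = mex{2,1,0,0} = 3
G(10) = mex{3,0,1,1} = 2
G(11) = mex{2,1,0,0} = 3
G(12) = mex{3,2,1,1} = 0
G(13) = mex{0,3,2,0} = 1
G(14) = mex{1,2,3,1} = 0
G(15) = mex{0,3,2,2} = 1
G(16) = mex{1,2,3,3} = 0
G(17) = mex{0,3,2,2} = 1
G(18) = mex{1,0,3,3} = 2
G(19) = mex{2,1,0,2} = 3
G(20) = mex{3,0,1,3} = 2
G_A(20) = 2.
Stack B, S = {4, 5, 6}:
n :  0  1  2  3  4  5  6  7  8  9 10 11 12 13 14 15 16 17 18
G :  0  0  0  0  1  1  1  1  2  2  0  0  0  0  1  1  1  1  2
G_B(18) = 2.
Combined Grundy value = 2 ⊕ 2 = 0.
A winning move leaves total XOR = 0, i.e. changes one component's Grundy value g to g ⊕ X where X is the current total.
Stack A: target g' = 2⊕0 = 2, but every legal move changes the Grundy value (mex property), so 0 moves.
Stack B: target g' = 2⊕0 = 2, but every legal move changes the Grundy value (mex property), so 0 moves.

0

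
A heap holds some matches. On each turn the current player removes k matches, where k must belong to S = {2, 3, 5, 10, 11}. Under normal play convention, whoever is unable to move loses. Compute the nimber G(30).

G(0) = 0
G(1) = mex{} = 0
G(2) = mex{0} = 1
G(3) = mex{0,0} = 1
G(4) = mex{1,0} = 2
G(5) = mex{1,1,0} = 2
G(6) = mex{2,1,0} = 3
G(7) = mex{2,2,1} = 0
G(8) = mex{3,2,1} = 0
G(9) = mex{0,3,2} = 1
G(10) = mex{0,0,2,0} = 1
G(11) = mex{1,0,3,0,0} = 2
G(12) = mex{1,1,0,1,0} = 2
G(13) = mex{2,1,0,1,1} = 3
G(14) = mex{2,2,1,2,1} = 0
G(15) = mex{3,2,1,2,2} = 0
G(16) = mex{0,3,2,3,2} = 1
G(17) = mex{0,0,2,0,3} = 1
G(18) = mex{1,0,3,0,0} = 2
G(19) = mex{1,1,0,1,0} = 2
G(20) = mex{2,1,0,1,1} = 3
G(21) = mex{2,2,1,2,1} = 0
G(22) = mex{3,2,1,2,2} = 0
G(23) = mex{0,3,2,3,2} = 1
G(24) = mex{0,0,2,0,3} = 1
G(25) = mex{1,0,3,0,0} = 2
G(26) = mex{1,1,0,1,0} = 2
G(27) = mex{2,1,0,1,1} = 3
G(28) = mex{2,2,1,2,1} = 0
G(29) = mex{3,2,1,2,2} = 0
G(30) = mex{0,3,2,3,2} = 1

1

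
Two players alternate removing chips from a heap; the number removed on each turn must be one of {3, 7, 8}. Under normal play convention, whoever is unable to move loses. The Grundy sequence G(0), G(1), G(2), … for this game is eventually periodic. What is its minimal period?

G(0) = 0
G(1) = mex{} = 0
G(2) = mex{} = 0
G(3) = mex{0} = 1
G(4) = mex{0} = 1
G(5) = mex{0} = 1
G(6) = mex{1} = 0
G(7) = mex{1,0} = 2
G(8) = mex{1,0,0} = 2
G(9) = mex{0,0,0} = 1
G(10) = mex{2,1,0} = 3
G(11) = mex{2,1,1} = 0
G(12) = mex{1,1,1} = 0
G(13) = mex{3,0,1} = 2
G(14) = mex{0,2,0} = 1
G(15) = mex{0,2,2} = 1
G(16) = mex{2,1,2} = 0
G(17) = mex{1,3,1} = 0
G(18) = mex{1,0,3} = 2
G(19) = mex{0,0,0} = 1
G(20) = mex{0,2,0} = 1
G(21) = mex{2,1,2} = 0
G(22) = mex{1,1,1} = 0
G(23) = mex{1,0,1} = 2
G(24) = mex{0,0,0} = 1
G(25) = mex{0,2,0} = 1
From n = 11 onward G(n+5) = G(n); since this holds over max(S) = 8 consecutive positions the period is 5 (pre-period 11).

5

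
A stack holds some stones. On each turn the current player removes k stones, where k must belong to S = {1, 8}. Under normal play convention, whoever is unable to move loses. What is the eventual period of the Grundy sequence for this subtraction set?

9

G(0) = 0
G(1) = mex{0} = 1
G(2) = mex{1} = 0
G(3) = mex{0} = 1
G(4) = mex{1} = 0
G(5) = mex{0} = 1
G(6) = mex{1} = 0
G(7) = mex{0} = 1
G(8) = mex{1,0} = 2
G(9) = mex{2,1} = 0
G(10) = mex{0,0} = 1
G(11) = mex{1,1} = 0
G(12) = mex{0,0} = 1
G(13) = mex{1,1} = 0
G(14) = mex{0,0} = 1
G(15) = mex{1,1} = 0
G(16) = mex{0,2} = 1
G(17) = mex{1,0} = 2
G(18) = mex{2,1} = 0
G(19) = mex{0,0} = 1
G(n+9) = G(n) holds for n = 0,…,7 (a full window of length max(S) = 8), so the sequence is purely periodic with period 9.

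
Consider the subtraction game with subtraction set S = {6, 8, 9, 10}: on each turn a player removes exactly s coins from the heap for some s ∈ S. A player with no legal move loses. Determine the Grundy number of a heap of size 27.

G(0) = 0
G(1) = mex{} = 0
G(2) = mex{} = 0
G(3) = mex{} = 0
G(4) = mex{} = 0
G(5) = mex{} = 0
G(6) = mex{0} = 1
G(7) = mex{0} = 1
G(8) = mex{0,0} = 1
G(9) = mex{0,0,0} = 1
G(10) = mex{0,0,0,0} = 1
G(11) = mex{0,0,0,0} = 1
G(12) = mex{1,0,0,0} = 2
G(13) = mex{1,0,0,0} = 2
G(14) = mex{1,1,0,0} = 2
G(15) = mex{1,1,1,0} = 2
G(16) = mex{1,1,1,1} = 0
G(17) = mex{1,1,1,1} = 0
G(18) = mex{2,1,1,1} = 0
G(19) = mex{2,1,1,1} = 0
G(20) = mex{2,2,1,1} = 0
G(21) = mex{2,2,2,1} = 0
G(22) = mex{0,2,2,2} = 1
G(23) = mex{0,2,2,2} = 1
G(24) = mex{0,0,2,2} = 1
G(25) = mex{0,0,0,2} = 1
G(26) = mex{0,0,0,0} = 1
G(27) = mex{0,0,0,0} = 1

1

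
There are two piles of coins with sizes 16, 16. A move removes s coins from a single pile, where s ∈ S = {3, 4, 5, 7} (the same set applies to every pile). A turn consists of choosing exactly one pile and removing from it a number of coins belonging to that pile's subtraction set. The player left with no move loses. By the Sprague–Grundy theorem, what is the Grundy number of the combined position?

0

All piles use S = {3, 4, 5, 7}:
n :  0  1  2  3  4  5  6  7  8  9 10 11 12 13 14 15 16
G :  0  0  0  1  1  1  2  2  2  3  0  0  0  1  1  1  2
Pile A: G(16) = 2.
Pile B: G(16) = 2.
Combined Grundy value = 2 ⊕ 2 = 0.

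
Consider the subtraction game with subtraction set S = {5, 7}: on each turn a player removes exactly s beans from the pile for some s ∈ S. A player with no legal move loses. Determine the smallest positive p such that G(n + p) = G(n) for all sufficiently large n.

n :  0  1  2  3  4  5  6  7  8  9 10 11 12 13 14 15 16 17 18 19 20 21 22 23 24 25
G :  0  0  0  0  0  1  1  1  1  1  2  2  0  0  0  0  0  1  1  1  1  1  2  2  0  0
G(n+12) = G(n) holds for n = 0,…,6 (a full window of length max(S) = 7), so the sequence is purely periodic with period 12.

12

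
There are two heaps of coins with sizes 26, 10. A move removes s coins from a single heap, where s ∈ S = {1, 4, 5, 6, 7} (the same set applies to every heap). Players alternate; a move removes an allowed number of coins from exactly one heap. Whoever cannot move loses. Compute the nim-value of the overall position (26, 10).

All heaps use S = {1, 4, 5, 6, 7}:
G(0) = 0
G(1) = mex{0} = 1
G(2) = mex{1} = 0
G(3) = mex{0} = 1
G(4) = mex{1,0} = 2
G(5) = mex{2,1,0} = 3
G(6) = mex{3,0,1,0} = 2
G(7) = mex{2,1,0,1,0} = 3
G(8) = mex{3,2,1,0,1} = 4
G(9) = mex{4,3,2,1,0} = 5
G(10) = mex{5,2,3,2,1} = 0
G(11) = mex{0,3,2,3,2} = 1
G(12) = mex{1,4,3,2,3} = 0
G(13) = mex{0,5,4,3,2} = 1
G(14) = mex{1,0,5,4,3} = 2
G(15) = mex{2,1,0,5,4} = 3
G(16) = mex{3,0,1,0,5} = 2
G(17) = mex{2,1,0,1,0} = 3
G(18) = mex{3,2,1,0,1} = 4
G(19) = mex{4,3,2,1,0} = 5
G(20) = mex{5,2,3,2,1} = 0
G(21) = mex{0,3,2,3,2} = 1
G(22) = mex{1,4,3,2,3} = 0
G(23) = mex{0,5,4,3,2} = 1
G(24) = mex{1,0,5,4,3} = 2
G(25) = mex{2,1,0,5,4} = 3
G(26) = mex{3,0,1,0,5} = 2
Heap A: G(26) = 2.
Heap B: G(10) = 0.
Combined Grundy value = 2 ⊕ 0 = 2.

2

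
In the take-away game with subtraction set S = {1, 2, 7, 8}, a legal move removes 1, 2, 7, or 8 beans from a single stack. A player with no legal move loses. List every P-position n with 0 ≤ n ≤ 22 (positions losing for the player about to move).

0, 3, 6, 9, 12, 15, 18, 21

G(0) = 0
G(1) = mex{0} = 1
G(2) = mex{1,0} = 2
G(3) = mex{2,1} = 0
G(4) = mex{0,2} = 1
G(5) = mex{1,0} = 2
G(6) = mex{2,1} = 0
G(7) = mex{0,2,0} = 1
G(8) = mex{1,0,1,0} = 2
G(9) = mex{2,1,2,1} = 0
G(10) = mex{0,2,0,2} = 1
G(11) = mex{1,0,1,0} = 2
G(12) = mex{2,1,2,1} = 0
G(13) = mex{0,2,0,2} = 1
G(14) = mex{1,0,1,0} = 2
G(15) = mex{2,1,2,1} = 0
G(16) = mex{0,2,0,2} = 1
G(17) = mex{1,0,1,0} = 2
G(18) = mex{2,1,2,1} = 0
G(19) = mex{0,2,0,2} = 1
G(20) = mex{1,0,1,0} = 2
G(21) = mex{2,1,2,1} = 0
G(22) = mex{0,2,0,2} = 1
P-positions are exactly the n with G(n) = 0.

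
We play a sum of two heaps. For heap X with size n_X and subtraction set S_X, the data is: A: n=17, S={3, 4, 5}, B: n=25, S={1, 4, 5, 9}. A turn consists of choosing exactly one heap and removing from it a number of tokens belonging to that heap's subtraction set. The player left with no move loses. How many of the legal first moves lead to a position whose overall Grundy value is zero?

4

Heap A, S = {3, 4, 5}:
G(0) = 0
G(1) = mex{} = 0
G(2) = mex{} = 0
G(3) = mex{0} = 1
G(4) = mex{0,0} = 1
G(5) = mex{0,0,0} = 1
G(6) = mex{1,0,0} = 2
G(7) = mex{1,1,0} = 2
G(8) = mex{1,1,1} = 0
G(9) = mex{2,1,1} = 0
G(10) = mex{2,2,1} = 0
G(11) = mex{0,2,2} = 1
G(12) = mex{0,0,2} = 1
G(13) = mex{0,0,0} = 1
G(14) = mex{1,0,0} = 2
G(15) = mex{1,1,0} = 2
G(16) = mex{1,1,1} = 0
G(17) = mex{2,1,1} = 0
G_A(17) = 0.
Heap B, S = {1, 4, 5, 9}:
n :  0  1  2  3  4  5  6  7  8  9 10 11 12 13 14 15 16 17 18 19 20 21 22 23 24 25
G :  0  1  0  1  2  3  2  3  0  1  0  1  2  3  2  3  0  1  0  1  2  3  2  3  0  1
G_B(25) = 1.
Combined Grundy value = 0 ⊕ 1 = 1.
A winning move leaves total XOR = 0, i.e. changes one component's Grundy value g to g ⊕ X where X is the current total.
Heap A: need g' = 0⊕1 = 1. Options: 17−3→G=2, 17−4→G=1, 17−5→G=1. Hits: 2.
Heap B: need g' = 1⊕1 = 0. Options: 25−1→G=0, 25−4→G=3, 25−5→G=2, 25−9→G=0. Hits: 2.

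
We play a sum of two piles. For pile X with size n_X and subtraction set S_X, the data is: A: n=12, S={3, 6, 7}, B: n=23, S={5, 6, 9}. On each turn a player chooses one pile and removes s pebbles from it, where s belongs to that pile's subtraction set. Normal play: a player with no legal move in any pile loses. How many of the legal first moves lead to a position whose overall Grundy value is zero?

4

Pile A, S = {3, 6, 7}:
G(0) = 0
G(1) = mex{} = 0
G(2) = mex{} = 0
G(3) = mex{0} = 1
G(4) = mex{0} = 1
G(5) = mex{0} = 1
G(6) = mex{1,0} = 2
G(7) = mex{1,0,0} = 2
G(8) = mex{1,0,0} = 2
G(9) = mex{2,1,0} = 3
G(10) = mex{2,1,1} = 0
G(11) = mex{2,1,1} = 0
G(12) = mex{3,2,1} = 0
G_A(12) = 0.
Pile B, S = {5, 6, 9}:
n :  0  1  2  3  4  5  6  7  8  9 10 11 12 13 14 15 16 17 18 19 20 21 22 23
G :  0  0  0  0  0  1  1  1  1  1  2  2  2  2  0  0  0  0  0  1  1  1  1  1
G_B(23) = 1.
Combined Grundy value = 0 ⊕ 1 = 1.
A winning move leaves total XOR = 0, i.e. changes one component's Grundy value g to g ⊕ X where X is the current total.
Pile A: need g' = 0⊕1 = 1. Options: 12−3→G=3, 12−6→G=2, 12−7→G=1. Hits: 1.
Pile B: need g' = 1⊕1 = 0. Options: 23−5→G=0, 23−6→G=0, 23−9→G=0. Hits: 3.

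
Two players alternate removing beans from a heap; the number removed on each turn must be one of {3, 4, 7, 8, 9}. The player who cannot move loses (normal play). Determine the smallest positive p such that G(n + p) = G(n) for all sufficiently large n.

G(0) = 0
G(1) = mex{} = 0
G(2) = mex{} = 0
G(3) = mex{0} = 1
G(4) = mex{0,0} = 1
G(5) = mex{0,0} = 1
G(6) = mex{1,0} = 2
G(7) = mex{1,1,0} = 2
G(8) = mex{1,1,0,0} = 2
G(9) = mex{2,1,0,0,0} = 3
G(10) = mex{2,2,1,0,0} = 3
G(11) = mex{2,2,1,1,0} = 3
G(12) = mex{3,2,1,1,1} = 0
G(13) = mex{3,3,2,1,1} = 0
G(14) = mex{3,3,2,2,1} = 0
G(15) = mex{0,3,2,2,2} = 1
G(16) = mex{0,0,3,2,2} = 1
G(17) = mex{0,0,3,3,2} = 1
G(18) = mex{1,0,3,3,3} = 2
G(19) = mex{1,1,0,3,3} = 2
G(20) = mex{1,1,0,0,3} = 2
G(21) = mex{2,1,0,0,0} = 3
G(22) = mex{2,2,1,0,0} = 3
G(23) = mex{2,2,1,1,0} = 3
G(24) = mex{3,2,1,1,1} = 0
G(25) = mex{3,3,2,1,1} = 0
G(n+12) = G(n) holds for n = 0,…,8 (a full window of length max(S) = 9), so the sequence is purely periodic with period 12.

12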